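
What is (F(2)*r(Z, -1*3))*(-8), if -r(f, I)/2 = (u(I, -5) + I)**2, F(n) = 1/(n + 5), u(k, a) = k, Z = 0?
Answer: 576/7 ≈ 82.286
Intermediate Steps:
F(n) = 1/(5 + n)
r(f, I) = -8*I**2 (r(f, I) = -2*(I + I)**2 = -2*4*I**2 = -8*I**2)
(F(2)*r(Z, -1*3))*(-8) = ((-8*(-1*3)**2)/(5 + 2))*(-8) = ((-8*(-3)**2)/7)*(-8) = ((-8*9)/7)*(-8) = ((1/7)*(-72))*(-8) = -72/7*(-8) = 576/7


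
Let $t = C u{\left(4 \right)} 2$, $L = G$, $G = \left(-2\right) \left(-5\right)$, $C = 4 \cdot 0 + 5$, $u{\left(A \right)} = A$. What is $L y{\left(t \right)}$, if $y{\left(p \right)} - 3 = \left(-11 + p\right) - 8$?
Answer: $240$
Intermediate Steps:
$C = 5$ ($C = 0 + 5 = 5$)
$G = 10$
$L = 10$
$t = 40$ ($t = 5 \cdot 4 \cdot 2 = 20 \cdot 2 = 40$)
$y{\left(p \right)} = -16 + p$ ($y{\left(p \right)} = 3 + \left(\left(-11 + p\right) - 8\right) = 3 + \left(-19 + p\right) = -16 + p$)
$L y{\left(t \right)} = 10 \left(-16 + 40\right) = 10 \cdot 24 = 240$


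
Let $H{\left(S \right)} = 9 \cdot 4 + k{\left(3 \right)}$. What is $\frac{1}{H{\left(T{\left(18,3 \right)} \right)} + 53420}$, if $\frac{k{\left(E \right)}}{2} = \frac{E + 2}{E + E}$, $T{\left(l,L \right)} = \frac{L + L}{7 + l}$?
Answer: $\frac{3}{160373} \approx 1.8706 \cdot 10^{-5}$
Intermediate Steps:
$T{\left(l,L \right)} = \frac{2 L}{7 + l}$
$k{\left(E \right)} = \frac{2 + E}{E}$ ($k{\left(E \right)} = 2 \frac{E + 2}{E + E} = 2 \frac{2 + E}{2 E} = \frac{2 + E}{E}$)
$H{\left(S \right)} = \frac{113}{3}$ ($H{\left(S \right)} = 9 \cdot 4 + \frac{2 + 3}{3} = 36 + \frac{1}{3} \cdot 5 = 36 + \frac{5}{3} = \frac{113}{3}$)
$\frac{1}{H{\left(T{\left(18,3 \right)} \right)} + 53420} = \frac{1}{\frac{113}{3} + 53420} = \frac{1}{\frac{160373}{3}} = \frac{3}{160373}$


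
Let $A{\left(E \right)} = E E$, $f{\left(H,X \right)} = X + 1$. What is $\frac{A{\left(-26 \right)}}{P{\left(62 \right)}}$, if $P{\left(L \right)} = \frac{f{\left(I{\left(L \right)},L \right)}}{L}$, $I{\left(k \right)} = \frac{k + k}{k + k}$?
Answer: $\frac{41912}{63} \approx 665.27$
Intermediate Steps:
$I{\left(k \right)} = 1$ ($I{\left(k \right)} = \frac{2 k}{2 k} = 2 k \frac{1}{2 k} = 1$)
$f{\left(H,X \right)} = 1 + X$
$A{\left(E \right)} = E^{2}$
$P{\left(L \right)} = \frac{1 + L}{L}$
$\frac{A{\left(-26 \right)}}{P{\left(62 \right)}} = \frac{\left(-26\right)^{2}}{\frac{1}{62} \left(1 + 62\right)} = \frac{676}{\frac{1}{62} \cdot 63} = \frac{676}{\frac{63}{62}} = 676 \cdot \frac{62}{63} = \frac{41912}{63}$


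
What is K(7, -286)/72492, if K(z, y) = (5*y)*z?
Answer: -715/5178 ≈ -0.13808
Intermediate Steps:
K(z, y) = 5*y*z
K(7, -286)/72492 = (5*(-286)*7)/72492 = -10010*1/72492 = -715/5178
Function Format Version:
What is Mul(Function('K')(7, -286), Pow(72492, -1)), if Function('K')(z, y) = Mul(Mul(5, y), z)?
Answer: Rational(-715, 5178) ≈ -0.13808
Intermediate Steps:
Function('K')(z, y) = Mul(5, y, z)
Mul(Function('K')(7, -286), Pow(72492, -1)) = Mul(Mul(5, -286, 7), Pow(72492, -1)) = Mul(-10010, Rational(1, 72492)) = Rational(-715, 5178)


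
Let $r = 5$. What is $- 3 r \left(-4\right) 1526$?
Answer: $91560$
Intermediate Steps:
$- 3 r \left(-4\right) 1526 = \left(-3\right) 5 \left(-4\right) 1526 = \left(-15\right) \left(-4\right) 1526 = 60 \cdot 1526 = 91560$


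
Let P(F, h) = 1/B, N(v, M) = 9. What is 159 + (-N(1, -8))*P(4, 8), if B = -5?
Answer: 804/5 ≈ 160.80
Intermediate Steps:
P(F, h) = -1/5 (P(F, h) = 1/(-5) = -1/5)
159 + (-N(1, -8))*P(4, 8) = 159 - 1*9*(-1/5) = 159 - 9*(-1/5) = 159 + 9/5 = 804/5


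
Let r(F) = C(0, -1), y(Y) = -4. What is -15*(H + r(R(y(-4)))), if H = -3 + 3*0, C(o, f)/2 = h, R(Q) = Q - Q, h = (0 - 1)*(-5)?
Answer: -105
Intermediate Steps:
h = 5 (h = -1*(-5) = 5)
R(Q) = 0
C(o, f) = 10 (C(o, f) = 2*5 = 10)
r(F) = 10
H = -3 (H = -3 + 0 = -3)
-15*(H + r(R(y(-4)))) = -15*(-3 + 10) = -15*7 = -105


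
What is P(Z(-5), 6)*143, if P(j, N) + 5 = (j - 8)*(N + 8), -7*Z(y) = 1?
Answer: -17017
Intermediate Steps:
Z(y) = -⅐ (Z(y) = -⅐*1 = -⅐)
P(j, N) = -5 + (-8 + j)*(8 + N) (P(j, N) = -5 + (j - 8)*(N + 8) = -5 + (-8 + j)*(8 + N))
P(Z(-5), 6)*143 = (-69 - 8*6 + 8*(-⅐) + 6*(-⅐))*143 = (-69 - 48 - 8/7 - 6/7)*143 = -119*143 = -17017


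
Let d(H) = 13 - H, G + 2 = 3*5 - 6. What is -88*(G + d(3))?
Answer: -1496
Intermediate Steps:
G = 7 (G = -2 + (3*5 - 6) = -2 + (15 - 6) = -2 + 9 = 7)
-88*(G + d(3)) = -88*(7 + (13 - 1*3)) = -88*(7 + (13 - 3)) = -88*(7 + 10) = -88*17 = -1496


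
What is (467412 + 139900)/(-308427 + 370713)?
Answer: 303656/31143 ≈ 9.7504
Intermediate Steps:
(467412 + 139900)/(-308427 + 370713) = 607312/62286 = 607312*(1/62286) = 303656/31143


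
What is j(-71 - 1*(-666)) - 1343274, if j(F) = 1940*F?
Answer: -188974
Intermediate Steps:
j(-71 - 1*(-666)) - 1343274 = 1940*(-71 - 1*(-666)) - 1343274 = 1940*(-71 + 666) - 1343274 = 1940*595 - 1343274 = 1154300 - 1343274 = -188974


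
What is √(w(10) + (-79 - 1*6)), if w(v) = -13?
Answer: 7*I*√2 ≈ 9.8995*I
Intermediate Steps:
√(w(10) + (-79 - 1*6)) = √(-13 + (-79 - 1*6)) = √(-13 + (-79 - 6)) = √(-13 - 85) = √(-98) = 7*I*√2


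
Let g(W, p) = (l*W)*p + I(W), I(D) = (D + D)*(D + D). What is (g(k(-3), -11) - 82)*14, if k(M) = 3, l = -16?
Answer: 6748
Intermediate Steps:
I(D) = 4*D² (I(D) = (2*D)*(2*D) = 4*D²)
g(W, p) = 4*W² - 16*W*p (g(W, p) = (-16*W)*p + 4*W² = -16*W*p + 4*W² = 4*W² - 16*W*p)
(g(k(-3), -11) - 82)*14 = (4*3*(3 - 4*(-11)) - 82)*14 = (4*3*(3 + 44) - 82)*14 = (4*3*47 - 82)*14 = (564 - 82)*14 = 482*14 = 6748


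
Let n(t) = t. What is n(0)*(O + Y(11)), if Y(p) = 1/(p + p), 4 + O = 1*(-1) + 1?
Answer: 0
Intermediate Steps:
O = -4 (O = -4 + (1*(-1) + 1) = -4 + (-1 + 1) = -4 + 0 = -4)
Y(p) = 1/(2*p)
n(0)*(O + Y(11)) = 0*(-4 + (½)/11) = 0*(-4 + (½)*(1/11)) = 0*(-4 + 1/22) = 0*(-87/22) = 0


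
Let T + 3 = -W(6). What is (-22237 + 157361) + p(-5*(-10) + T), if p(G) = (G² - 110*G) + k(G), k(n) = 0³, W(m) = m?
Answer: 132295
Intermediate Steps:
T = -9 (T = -3 - 1*6 = -3 - 6 = -9)
k(n) = 0
p(G) = G² - 110*G (p(G) = (G² - 110*G) + 0 = G² - 110*G)
(-22237 + 157361) + p(-5*(-10) + T) = (-22237 + 157361) + (-5*(-10) - 9)*(-110 + (-5*(-10) - 9)) = 135124 + (50 - 9)*(-110 + (50 - 9)) = 135124 + 41*(-110 + 41) = 135124 + 41*(-69) = 135124 - 2829 = 132295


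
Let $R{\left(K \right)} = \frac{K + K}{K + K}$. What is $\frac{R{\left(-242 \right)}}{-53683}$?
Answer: $- \frac{1}{53683} \approx -1.8628 \cdot 10^{-5}$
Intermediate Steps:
$R{\left(K \right)} = 1$ ($R{\left(K \right)} = \frac{2 K}{2 K} = 2 K \frac{1}{2 K} = 1$)
$\frac{R{\left(-242 \right)}}{-53683} = 1 \frac{1}{-53683} = 1 \left(- \frac{1}{53683}\right) = - \frac{1}{53683}$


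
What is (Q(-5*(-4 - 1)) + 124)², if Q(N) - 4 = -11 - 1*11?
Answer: 11236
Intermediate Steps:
Q(N) = -18 (Q(N) = 4 + (-11 - 1*11) = 4 + (-11 - 11) = 4 - 22 = -18)
(Q(-5*(-4 - 1)) + 124)² = (-18 + 124)² = 106² = 11236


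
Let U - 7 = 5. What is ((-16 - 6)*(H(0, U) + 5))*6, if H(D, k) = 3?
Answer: -1056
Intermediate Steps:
U = 12 (U = 7 + 5 = 12)
((-16 - 6)*(H(0, U) + 5))*6 = ((-16 - 6)*(3 + 5))*6 = -22*8*6 = -176*6 = -1056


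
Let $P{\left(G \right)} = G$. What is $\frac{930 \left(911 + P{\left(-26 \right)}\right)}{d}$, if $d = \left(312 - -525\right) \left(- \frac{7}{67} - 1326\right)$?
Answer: $- \frac{197650}{266547} \approx -0.74152$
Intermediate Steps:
$d = - \frac{74366613}{67}$ ($d = \left(312 + 525\right) \left(\left(-7\right) \frac{1}{67} - 1326\right) = 837 \left(- \frac{7}{67} - 1326\right) = 837 \left(- \frac{88849}{67}\right) = - \frac{74366613}{67} \approx -1.11 \cdot 10^{6}$)
$\frac{930 \left(911 + P{\left(-26 \right)}\right)}{d} = \frac{930 \left(911 - 26\right)}{- \frac{74366613}{67}} = 930 \cdot 885 \left(- \frac{67}{74366613}\right) = 823050 \left(- \frac{67}{74366613}\right) = - \frac{197650}{266547}$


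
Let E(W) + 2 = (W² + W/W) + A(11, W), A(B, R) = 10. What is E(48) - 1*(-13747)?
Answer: 16060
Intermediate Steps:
E(W) = 9 + W² (E(W) = -2 + ((W² + W/W) + 10) = -2 + ((W² + 1) + 10) = -2 + ((1 + W²) + 10) = -2 + (11 + W²) = 9 + W²)
E(48) - 1*(-13747) = (9 + 48²) - 1*(-13747) = (9 + 2304) + 13747 = 2313 + 13747 = 16060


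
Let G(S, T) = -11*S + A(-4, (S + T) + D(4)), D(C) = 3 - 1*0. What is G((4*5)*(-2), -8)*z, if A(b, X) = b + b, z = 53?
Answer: 22896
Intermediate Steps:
D(C) = 3 (D(C) = 3 + 0 = 3)
A(b, X) = 2*b
G(S, T) = -8 - 11*S (G(S, T) = -11*S + 2*(-4) = -11*S - 8 = -8 - 11*S)
G((4*5)*(-2), -8)*z = (-8 - 11*4*5*(-2))*53 = (-8 - 220*(-2))*53 = (-8 - 11*(-40))*53 = (-8 + 440)*53 = 432*53 = 22896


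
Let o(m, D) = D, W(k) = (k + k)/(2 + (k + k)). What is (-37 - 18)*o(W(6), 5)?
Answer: -275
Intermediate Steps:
W(k) = 2*k/(2 + 2*k) (W(k) = (2*k)/(2 + 2*k) = 2*k/(2 + 2*k))
(-37 - 18)*o(W(6), 5) = (-37 - 18)*5 = -55*5 = -275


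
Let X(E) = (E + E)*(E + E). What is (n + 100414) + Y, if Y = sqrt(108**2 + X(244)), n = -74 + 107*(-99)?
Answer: 89747 + 4*sqrt(15613) ≈ 90247.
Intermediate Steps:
n = -10667 (n = -74 - 10593 = -10667)
X(E) = 4*E**2 (X(E) = (2*E)*(2*E) = 4*E**2)
Y = 4*sqrt(15613) (Y = sqrt(108**2 + 4*244**2) = sqrt(11664 + 4*59536) = sqrt(11664 + 238144) = sqrt(249808) = 4*sqrt(15613) ≈ 499.81)
(n + 100414) + Y = (-10667 + 100414) + 4*sqrt(15613) = 89747 + 4*sqrt(15613)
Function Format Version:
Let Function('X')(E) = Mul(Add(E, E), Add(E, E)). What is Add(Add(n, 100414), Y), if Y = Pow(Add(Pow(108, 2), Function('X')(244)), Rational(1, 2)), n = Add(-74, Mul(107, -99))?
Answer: Add(89747, Mul(4, Pow(15613, Rational(1, 2)))) ≈ 90247.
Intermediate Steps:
n = -10667 (n = Add(-74, -10593) = -10667)
Function('X')(E) = Mul(4, Pow(E, 2)) (Function('X')(E) = Mul(Mul(2, E), Mul(2, E)) = Mul(4, Pow(E, 2)))
Y = Mul(4, Pow(15613, Rational(1, 2))) (Y = Pow(Add(Pow(108, 2), Mul(4, Pow(244, 2))), Rational(1, 2)) = Pow(Add(11664, Mul(4, 59536)), Rational(1, 2)) = Pow(Add(11664, 238144), Rational(1, 2)) = Pow(249808, Rational(1, 2)) = Mul(4, Pow(15613, Rational(1, 2))) ≈ 499.81)
Add(Add(n, 100414), Y) = Add(Add(-10667, 100414), Mul(4, Pow(15613, Rational(1, 2)))) = Add(89747, Mul(4, Pow(15613, Rational(1, 2))))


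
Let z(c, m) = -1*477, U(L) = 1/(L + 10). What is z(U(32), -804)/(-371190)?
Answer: 159/123730 ≈ 0.0012851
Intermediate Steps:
U(L) = 1/(10 + L)
z(c, m) = -477
z(U(32), -804)/(-371190) = -477/(-371190) = -477*(-1/371190) = 159/123730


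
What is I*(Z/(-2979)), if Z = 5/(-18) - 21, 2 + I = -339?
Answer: -130603/53622 ≈ -2.4356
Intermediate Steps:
I = -341 (I = -2 - 339 = -341)
Z = -383/18 (Z = 5*(-1/18) - 21 = -5/18 - 21 = -383/18 ≈ -21.278)
I*(Z/(-2979)) = -(-130603)/(18*(-2979)) = -(-130603)*(-1)/(18*2979) = -341*383/53622 = -130603/53622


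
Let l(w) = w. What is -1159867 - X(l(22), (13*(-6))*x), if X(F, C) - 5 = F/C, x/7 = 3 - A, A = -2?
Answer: -1583225269/1365 ≈ -1.1599e+6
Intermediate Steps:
x = 35 (x = 7*(3 - 1*(-2)) = 7*(3 + 2) = 7*5 = 35)
X(F, C) = 5 + F/C
-1159867 - X(l(22), (13*(-6))*x) = -1159867 - (5 + 22/(((13*(-6))*35))) = -1159867 - (5 + 22/((-78*35))) = -1159867 - (5 + 22/(-2730)) = -1159867 - (5 + 22*(-1/2730)) = -1159867 - (5 - 11/1365) = -1159867 - 1*6814/1365 = -1159867 - 6814/1365 = -1583225269/1365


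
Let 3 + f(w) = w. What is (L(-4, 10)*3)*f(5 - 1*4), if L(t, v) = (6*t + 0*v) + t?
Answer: 168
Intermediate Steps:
f(w) = -3 + w
L(t, v) = 7*t (L(t, v) = (6*t + 0) + t = 6*t + t = 7*t)
(L(-4, 10)*3)*f(5 - 1*4) = ((7*(-4))*3)*(-3 + (5 - 1*4)) = (-28*3)*(-3 + (5 - 4)) = -84*(-3 + 1) = -84*(-2) = 168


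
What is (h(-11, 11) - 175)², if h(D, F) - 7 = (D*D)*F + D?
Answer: 1327104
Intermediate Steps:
h(D, F) = 7 + D + F*D² (h(D, F) = 7 + ((D*D)*F + D) = 7 + (D²*F + D) = 7 + (F*D² + D) = 7 + (D + F*D²) = 7 + D + F*D²)
(h(-11, 11) - 175)² = ((7 - 11 + 11*(-11)²) - 175)² = ((7 - 11 + 11*121) - 175)² = ((7 - 11 + 1331) - 175)² = (1327 - 175)² = 1152² = 1327104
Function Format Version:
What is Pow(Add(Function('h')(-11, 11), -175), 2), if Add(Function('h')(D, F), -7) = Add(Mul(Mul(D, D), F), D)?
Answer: 1327104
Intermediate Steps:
Function('h')(D, F) = Add(7, D, Mul(F, Pow(D, 2))) (Function('h')(D, F) = Add(7, Add(Mul(Mul(D, D), F), D)) = Add(7, Add(Mul(Pow(D, 2), F), D)) = Add(7, Add(Mul(F, Pow(D, 2)), D)) = Add(7, Add(D, Mul(F, Pow(D, 2)))) = Add(7, D, Mul(F, Pow(D, 2))))
Pow(Add(Function('h')(-11, 11), -175), 2) = Pow(Add(Add(7, -11, Mul(11, Pow(-11, 2))), -175), 2) = Pow(Add(Add(7, -11, Mul(11, 121)), -175), 2) = Pow(Add(Add(7, -11, 1331), -175), 2) = Pow(Add(1327, -175), 2) = Pow(1152, 2) = 1327104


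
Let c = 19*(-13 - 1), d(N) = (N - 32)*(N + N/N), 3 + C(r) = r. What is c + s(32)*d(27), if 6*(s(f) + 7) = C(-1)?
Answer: 2422/3 ≈ 807.33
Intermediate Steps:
C(r) = -3 + r
d(N) = (1 + N)*(-32 + N) (d(N) = (-32 + N)*(N + 1) = (-32 + N)*(1 + N) = (1 + N)*(-32 + N))
c = -266 (c = 19*(-14) = -266)
s(f) = -23/3 (s(f) = -7 + (-3 - 1)/6 = -7 + (⅙)*(-4) = -7 - ⅔ = -23/3)
c + s(32)*d(27) = -266 - 23*(-32 + 27² - 31*27)/3 = -266 - 23*(-32 + 729 - 837)/3 = -266 - 23/3*(-140) = -266 + 3220/3 = 2422/3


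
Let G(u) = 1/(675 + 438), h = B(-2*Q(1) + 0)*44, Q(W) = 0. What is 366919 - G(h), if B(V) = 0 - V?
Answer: 408380846/1113 ≈ 3.6692e+5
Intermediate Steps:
B(V) = -V
h = 0 (h = -(-2*0 + 0)*44 = -(0 + 0)*44 = -1*0*44 = 0*44 = 0)
G(u) = 1/1113
366919 - G(h) = 366919 - 1*1/1113 = 366919 - 1/1113 = 408380846/1113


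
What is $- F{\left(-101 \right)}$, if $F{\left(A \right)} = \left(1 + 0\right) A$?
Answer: $101$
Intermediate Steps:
$F{\left(A \right)} = A$ ($F{\left(A \right)} = 1 A = A$)
$- F{\left(-101 \right)} = \left(-1\right) \left(-101\right) = 101$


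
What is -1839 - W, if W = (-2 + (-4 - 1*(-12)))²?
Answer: -1875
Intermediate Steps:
W = 36 (W = (-2 + (-4 + 12))² = (-2 + 8)² = 6² = 36)
-1839 - W = -1839 - 1*36 = -1839 - 36 = -1875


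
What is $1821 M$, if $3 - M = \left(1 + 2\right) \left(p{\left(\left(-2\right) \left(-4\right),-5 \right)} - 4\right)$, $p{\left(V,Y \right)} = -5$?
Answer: $54630$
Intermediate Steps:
$M = 30$ ($M = 3 - \left(1 + 2\right) \left(-5 - 4\right) = 3 - 3 \left(-9\right) = 3 - -27 = 3 + 27 = 30$)
$1821 M = 1821 \cdot 30 = 54630$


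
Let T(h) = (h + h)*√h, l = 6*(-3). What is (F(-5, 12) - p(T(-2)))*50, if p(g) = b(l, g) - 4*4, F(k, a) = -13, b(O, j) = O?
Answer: 1050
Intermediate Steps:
l = -18
T(h) = 2*h^(3/2) (T(h) = (2*h)*√h = 2*h^(3/2))
p(g) = -34 (p(g) = -18 - 4*4 = -18 - 16 = -34)
(F(-5, 12) - p(T(-2)))*50 = (-13 - 1*(-34))*50 = (-13 + 34)*50 = 21*50 = 1050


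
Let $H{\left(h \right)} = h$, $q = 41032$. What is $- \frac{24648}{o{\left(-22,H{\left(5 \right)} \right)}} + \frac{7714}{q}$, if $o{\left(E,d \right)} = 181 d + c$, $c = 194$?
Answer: $- \frac{501439525}{22547084} \approx -22.24$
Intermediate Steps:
$o{\left(E,d \right)} = 194 + 181 d$ ($o{\left(E,d \right)} = 181 d + 194 = 194 + 181 d$)
$- \frac{24648}{o{\left(-22,H{\left(5 \right)} \right)}} + \frac{7714}{q} = - \frac{24648}{194 + 181 \cdot 5} + \frac{7714}{41032} = - \frac{24648}{194 + 905} + 7714 \cdot \frac{1}{41032} = - \frac{24648}{1099} + \frac{3857}{20516} = - \frac{501439525}{22547084}$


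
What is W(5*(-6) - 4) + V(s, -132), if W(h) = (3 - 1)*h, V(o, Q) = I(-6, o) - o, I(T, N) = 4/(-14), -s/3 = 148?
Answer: 2630/7 ≈ 375.71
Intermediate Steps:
s = -444 (s = -3*148 = -444)
I(T, N) = -2/7 (I(T, N) = 4*(-1/14) = -2/7)
V(o, Q) = -2/7 - o
W(h) = 2*h
W(5*(-6) - 4) + V(s, -132) = 2*(5*(-6) - 4) + (-2/7 - 1*(-444)) = 2*(-30 - 4) + (-2/7 + 444) = 2*(-34) + 3106/7 = -68 + 3106/7 = 2630/7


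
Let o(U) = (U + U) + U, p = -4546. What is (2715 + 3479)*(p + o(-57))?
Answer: -29217098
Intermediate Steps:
o(U) = 3*U (o(U) = 2*U + U = 3*U)
(2715 + 3479)*(p + o(-57)) = (2715 + 3479)*(-4546 + 3*(-57)) = 6194*(-4546 - 171) = 6194*(-4717) = -29217098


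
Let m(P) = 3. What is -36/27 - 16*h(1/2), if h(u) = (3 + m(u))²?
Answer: -1732/3 ≈ -577.33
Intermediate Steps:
h(u) = 36 (h(u) = (3 + 3)² = 6² = 36)
-36/27 - 16*h(1/2) = -36/27 - 16*36 = -36*1/27 - 576 = -4/3 - 576 = -1732/3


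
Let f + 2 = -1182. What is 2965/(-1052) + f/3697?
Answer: -12207173/3889244 ≈ -3.1387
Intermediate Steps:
f = -1184 (f = -2 - 1182 = -1184)
2965/(-1052) + f/3697 = 2965/(-1052) - 1184/3697 = 2965*(-1/1052) - 1184*1/3697 = -2965/1052 - 1184/3697 = -12207173/3889244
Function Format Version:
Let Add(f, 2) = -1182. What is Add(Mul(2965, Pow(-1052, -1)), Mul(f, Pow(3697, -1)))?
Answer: Rational(-12207173, 3889244) ≈ -3.1387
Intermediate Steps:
f = -1184 (f = Add(-2, -1182) = -1184)
Add(Mul(2965, Pow(-1052, -1)), Mul(f, Pow(3697, -1))) = Add(Mul(2965, Pow(-1052, -1)), Mul(-1184, Pow(3697, -1))) = Add(Mul(2965, Rational(-1, 1052)), Mul(-1184, Rational(1, 3697))) = Add(Rational(-2965, 1052), Rational(-1184, 3697)) = Rational(-12207173, 3889244)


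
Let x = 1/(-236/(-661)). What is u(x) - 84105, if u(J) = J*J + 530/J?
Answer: -3089075024419/36815056 ≈ -83908.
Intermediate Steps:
x = 661/236 (x = 1/(-236*(-1/661)) = 1/(236/661) = 661/236 ≈ 2.8008)
u(J) = J**2 + 530/J
u(x) - 84105 = (530 + (661/236)**3)/(661/236) - 84105 = 236*(530 + 288804781/13144256)/661 - 84105 = (236/661)*(7255260461/13144256) - 84105 = 7255260461/36815056 - 84105 = -3089075024419/36815056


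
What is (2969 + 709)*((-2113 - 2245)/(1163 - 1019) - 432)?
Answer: -20402479/12 ≈ -1.7002e+6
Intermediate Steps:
(2969 + 709)*((-2113 - 2245)/(1163 - 1019) - 432) = 3678*(-4358/144 - 432) = 3678*(-4358*1/144 - 432) = 3678*(-2179/72 - 432) = 3678*(-33283/72) = -20402479/12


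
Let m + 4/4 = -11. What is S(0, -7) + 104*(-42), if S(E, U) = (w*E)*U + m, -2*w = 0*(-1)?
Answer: -4380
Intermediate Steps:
m = -12 (m = -1 - 11 = -12)
w = 0 (w = -0*(-1) = -1/2*0 = 0)
S(E, U) = -12 (S(E, U) = (0*E)*U - 12 = 0*U - 12 = 0 - 12 = -12)
S(0, -7) + 104*(-42) = -12 + 104*(-42) = -12 - 4368 = -4380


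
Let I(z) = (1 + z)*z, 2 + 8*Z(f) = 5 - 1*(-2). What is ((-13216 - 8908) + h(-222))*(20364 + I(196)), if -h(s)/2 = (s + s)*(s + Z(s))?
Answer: -12898346080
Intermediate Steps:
Z(f) = 5/8 (Z(f) = -¼ + (5 - 1*(-2))/8 = -¼ + (5 + 2)/8 = -¼ + (⅛)*7 = -¼ + 7/8 = 5/8)
I(z) = z*(1 + z)
h(s) = -4*s*(5/8 + s) (h(s) = -2*(s + s)*(s + 5/8) = -2*2*s*(5/8 + s) = -4*s*(5/8 + s))
((-13216 - 8908) + h(-222))*(20364 + I(196)) = ((-13216 - 8908) - ½*(-222)*(5 + 8*(-222)))*(20364 + 196*(1 + 196)) = (-22124 - ½*(-222)*(5 - 1776))*(20364 + 196*197) = (-22124 - ½*(-222)*(-1771))*(20364 + 38612) = (-22124 - 196581)*58976 = -218705*58976 = -12898346080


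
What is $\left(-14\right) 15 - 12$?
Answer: $-222$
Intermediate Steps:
$\left(-14\right) 15 - 12 = -210 - 12 = -222$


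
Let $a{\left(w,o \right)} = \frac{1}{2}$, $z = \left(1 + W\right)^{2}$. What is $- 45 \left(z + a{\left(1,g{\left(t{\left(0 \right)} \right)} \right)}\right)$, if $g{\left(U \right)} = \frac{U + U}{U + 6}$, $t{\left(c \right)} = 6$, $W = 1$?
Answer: $- \frac{405}{2} \approx -202.5$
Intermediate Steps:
$z = 4$ ($z = \left(1 + 1\right)^{2} = 2^{2} = 4$)
$g{\left(U \right)} = \frac{2 U}{6 + U}$
$a{\left(w,o \right)} = \frac{1}{2}$
$- 45 \left(z + a{\left(1,g{\left(t{\left(0 \right)} \right)} \right)}\right) = - 45 \left(4 + \frac{1}{2}\right) = \left(-45\right) \frac{9}{2} = - \frac{405}{2}$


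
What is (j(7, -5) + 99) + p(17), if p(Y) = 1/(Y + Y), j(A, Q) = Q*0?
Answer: 3367/34 ≈ 99.029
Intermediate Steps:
j(A, Q) = 0
p(Y) = 1/(2*Y)
(j(7, -5) + 99) + p(17) = (0 + 99) + (½)/17 = 99 + (½)*(1/17) = 99 + 1/34 = 3367/34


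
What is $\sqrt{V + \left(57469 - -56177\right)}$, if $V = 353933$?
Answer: $\sqrt{467579} \approx 683.8$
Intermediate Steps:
$\sqrt{V + \left(57469 - -56177\right)} = \sqrt{353933 + \left(57469 - -56177\right)} = \sqrt{353933 + \left(57469 + 56177\right)} = \sqrt{353933 + 113646} = \sqrt{467579}$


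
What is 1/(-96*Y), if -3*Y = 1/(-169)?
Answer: -169/32 ≈ -5.2813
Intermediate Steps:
Y = 1/507 (Y = -1/3/(-169) = -1/3*(-1/169) = 1/507 ≈ 0.0019724)
1/(-96*Y) = 1/(-96*1/507) = 1/(-32/169) = -169/32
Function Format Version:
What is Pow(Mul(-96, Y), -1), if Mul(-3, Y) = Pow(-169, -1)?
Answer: Rational(-169, 32) ≈ -5.2813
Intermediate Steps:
Y = Rational(1, 507) (Y = Mul(Rational(-1, 3), Pow(-169, -1)) = Mul(Rational(-1, 3), Rational(-1, 169)) = Rational(1, 507) ≈ 0.0019724)
Pow(Mul(-96, Y), -1) = Pow(Mul(-96, Rational(1, 507)), -1) = Pow(Rational(-32, 169), -1) = Rational(-169, 32)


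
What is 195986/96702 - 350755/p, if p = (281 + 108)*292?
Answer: -5828526121/5492093388 ≈ -1.0613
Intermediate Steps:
p = 113588 (p = 389*292 = 113588)
195986/96702 - 350755/p = 195986/96702 - 350755/113588 = 195986*(1/96702) - 350755*1/113588 = 97993/48351 - 350755/113588 = -5828526121/5492093388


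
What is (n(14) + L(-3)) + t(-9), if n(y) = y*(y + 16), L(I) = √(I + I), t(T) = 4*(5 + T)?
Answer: 404 + I*√6 ≈ 404.0 + 2.4495*I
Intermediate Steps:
t(T) = 20 + 4*T
L(I) = √2*√I (L(I) = √(2*I) = √2*√I)
n(y) = y*(16 + y)
(n(14) + L(-3)) + t(-9) = (14*(16 + 14) + √2*√(-3)) + (20 + 4*(-9)) = (14*30 + √2*(I*√3)) + (20 - 36) = (420 + I*√6) - 16 = 404 + I*√6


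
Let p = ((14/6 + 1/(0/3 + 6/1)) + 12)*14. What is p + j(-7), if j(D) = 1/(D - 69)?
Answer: 15427/76 ≈ 202.99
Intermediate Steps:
j(D) = 1/(-69 + D)
p = 203 (p = ((14*(⅙) + 1/(0*(⅓) + 6*1)) + 12)*14 = ((7/3 + 1/(0 + 6)) + 12)*14 = ((7/3 + 1/6) + 12)*14 = ((7/3 + 1*(⅙)) + 12)*14 = ((7/3 + ⅙) + 12)*14 = (5/2 + 12)*14 = (29/2)*14 = 203)
p + j(-7) = 203 + 1/(-69 - 7) = 203 + 1/(-76) = 203 - 1/76 = 15427/76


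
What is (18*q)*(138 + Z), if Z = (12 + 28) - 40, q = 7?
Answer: 17388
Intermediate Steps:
Z = 0 (Z = 40 - 40 = 0)
(18*q)*(138 + Z) = (18*7)*(138 + 0) = 126*138 = 17388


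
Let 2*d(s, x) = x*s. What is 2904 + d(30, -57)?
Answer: 2049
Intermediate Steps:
d(s, x) = s*x/2 (d(s, x) = (x*s)/2 = (s*x)/2 = s*x/2)
2904 + d(30, -57) = 2904 + (½)*30*(-57) = 2904 - 855 = 2049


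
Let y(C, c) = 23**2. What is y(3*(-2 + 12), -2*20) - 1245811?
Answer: -1245282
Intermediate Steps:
y(C, c) = 529
y(3*(-2 + 12), -2*20) - 1245811 = 529 - 1245811 = -1245282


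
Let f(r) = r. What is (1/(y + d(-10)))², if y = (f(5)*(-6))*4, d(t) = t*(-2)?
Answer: 1/10000 ≈ 0.00010000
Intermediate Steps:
d(t) = -2*t
y = -120 (y = (5*(-6))*4 = -30*4 = -120)
(1/(y + d(-10)))² = (1/(-120 - 2*(-10)))² = (1/(-120 + 20))² = (1/(-100))² = (-1/100)² = 1/10000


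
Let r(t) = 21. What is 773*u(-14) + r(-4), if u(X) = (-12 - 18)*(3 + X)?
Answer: 255111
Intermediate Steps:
u(X) = -90 - 30*X (u(X) = -30*(3 + X) = -90 - 30*X)
773*u(-14) + r(-4) = 773*(-90 - 30*(-14)) + 21 = 773*(-90 + 420) + 21 = 773*330 + 21 = 255090 + 21 = 255111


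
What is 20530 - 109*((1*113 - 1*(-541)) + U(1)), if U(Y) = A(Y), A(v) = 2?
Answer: -50974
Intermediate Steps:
U(Y) = 2
20530 - 109*((1*113 - 1*(-541)) + U(1)) = 20530 - 109*((1*113 - 1*(-541)) + 2) = 20530 - 109*((113 + 541) + 2) = 20530 - 109*(654 + 2) = 20530 - 109*656 = 20530 - 71504 = -50974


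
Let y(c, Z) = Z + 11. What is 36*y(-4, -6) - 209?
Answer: -29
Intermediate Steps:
y(c, Z) = 11 + Z
36*y(-4, -6) - 209 = 36*(11 - 6) - 209 = 36*5 - 209 = 180 - 209 = -29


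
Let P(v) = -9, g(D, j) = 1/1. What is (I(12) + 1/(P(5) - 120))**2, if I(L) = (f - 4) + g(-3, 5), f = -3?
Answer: 600625/16641 ≈ 36.093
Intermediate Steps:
g(D, j) = 1 (g(D, j) = 1*1 = 1)
I(L) = -6 (I(L) = (-3 - 4) + 1 = -7 + 1 = -6)
(I(12) + 1/(P(5) - 120))**2 = (-6 + 1/(-9 - 120))**2 = (-6 + 1/(-129))**2 = (-6 - 1/129)**2 = (-775/129)**2 = 600625/16641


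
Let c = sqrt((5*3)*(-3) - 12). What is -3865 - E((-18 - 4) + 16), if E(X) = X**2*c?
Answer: -3865 - 36*I*sqrt(57) ≈ -3865.0 - 271.79*I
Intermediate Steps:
c = I*sqrt(57) (c = sqrt(15*(-3) - 12) = sqrt(-45 - 12) = sqrt(-57) = I*sqrt(57) ≈ 7.5498*I)
E(X) = I*sqrt(57)*X**2 (E(X) = X**2*(I*sqrt(57)) = I*sqrt(57)*X**2)
-3865 - E((-18 - 4) + 16) = -3865 - I*sqrt(57)*((-18 - 4) + 16)**2 = -3865 - I*sqrt(57)*(-22 + 16)**2 = -3865 - I*sqrt(57)*(-6)**2 = -3865 - I*sqrt(57)*36 = -3865 - 36*I*sqrt(57)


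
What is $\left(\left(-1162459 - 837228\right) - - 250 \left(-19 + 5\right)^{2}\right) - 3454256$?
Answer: $-5404943$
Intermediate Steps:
$\left(\left(-1162459 - 837228\right) - - 250 \left(-19 + 5\right)^{2}\right) - 3454256 = \left(-1999687 - - 250 \left(-14\right)^{2}\right) - 3454256 = \left(-1999687 - \left(-250\right) 196\right) - 3454256 = \left(-1999687 - -49000\right) - 3454256 = \left(-1999687 + 49000\right) - 3454256 = -1950687 - 3454256 = -5404943$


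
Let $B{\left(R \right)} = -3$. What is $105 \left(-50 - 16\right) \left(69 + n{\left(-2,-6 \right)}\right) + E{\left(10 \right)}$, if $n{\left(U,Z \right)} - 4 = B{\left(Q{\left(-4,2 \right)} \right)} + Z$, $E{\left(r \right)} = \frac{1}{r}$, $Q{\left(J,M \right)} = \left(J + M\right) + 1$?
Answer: $- \frac{4435199}{10} \approx -4.4352 \cdot 10^{5}$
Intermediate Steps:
$Q{\left(J,M \right)} = 1 + J + M$
$n{\left(U,Z \right)} = 1 + Z$ ($n{\left(U,Z \right)} = 4 + \left(-3 + Z\right) = 1 + Z$)
$105 \left(-50 - 16\right) \left(69 + n{\left(-2,-6 \right)}\right) + E{\left(10 \right)} = 105 \left(-50 - 16\right) \left(69 + \left(1 - 6\right)\right) + \frac{1}{10} = 105 \left(- 66 \left(69 - 5\right)\right) + \frac{1}{10} = 105 \left(\left(-66\right) 64\right) + \frac{1}{10} = 105 \left(-4224\right) + \frac{1}{10} = -443520 + \frac{1}{10} = - \frac{4435199}{10}$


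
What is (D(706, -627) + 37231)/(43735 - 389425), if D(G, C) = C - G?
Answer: -5983/57615 ≈ -0.10384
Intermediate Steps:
(D(706, -627) + 37231)/(43735 - 389425) = ((-627 - 1*706) + 37231)/(43735 - 389425) = ((-627 - 706) + 37231)/(-345690) = (-1333 + 37231)*(-1/345690) = 35898*(-1/345690) = -5983/57615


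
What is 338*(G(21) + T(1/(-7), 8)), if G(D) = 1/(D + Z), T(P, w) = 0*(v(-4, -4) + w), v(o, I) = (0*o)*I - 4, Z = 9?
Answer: 169/15 ≈ 11.267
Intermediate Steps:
v(o, I) = -4 (v(o, I) = 0*I - 4 = 0 - 4 = -4)
T(P, w) = 0 (T(P, w) = 0*(-4 + w) = 0)
G(D) = 1/(9 + D) (G(D) = 1/(D + 9) = 1/(9 + D))
338*(G(21) + T(1/(-7), 8)) = 338*(1/(9 + 21) + 0) = 338*(1/30 + 0) = 338*(1/30) = 169/15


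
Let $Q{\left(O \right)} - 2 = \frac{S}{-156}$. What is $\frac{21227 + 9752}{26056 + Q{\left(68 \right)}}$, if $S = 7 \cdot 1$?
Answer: $\frac{4832724}{4065041} \approx 1.1889$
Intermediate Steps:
$S = 7$
$Q{\left(O \right)} = \frac{305}{156}$ ($Q{\left(O \right)} = 2 + \frac{7}{-156} = 2 + 7 \left(- \frac{1}{156}\right) = 2 - \frac{7}{156} = \frac{305}{156}$)
$\frac{21227 + 9752}{26056 + Q{\left(68 \right)}} = \frac{21227 + 9752}{26056 + \frac{305}{156}} = \frac{30979}{\frac{4065041}{156}} = 30979 \cdot \frac{156}{4065041} = \frac{4832724}{4065041}$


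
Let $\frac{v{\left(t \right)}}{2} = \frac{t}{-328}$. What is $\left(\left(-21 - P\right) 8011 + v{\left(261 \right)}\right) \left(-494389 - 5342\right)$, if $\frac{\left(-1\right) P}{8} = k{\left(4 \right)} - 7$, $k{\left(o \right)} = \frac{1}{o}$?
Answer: $\frac{49241274434091}{164} \approx 3.0025 \cdot 10^{11}$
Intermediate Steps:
$v{\left(t \right)} = - \frac{t}{164}$ ($v{\left(t \right)} = 2 \frac{t}{-328} = 2 t \left(- \frac{1}{328}\right) = 2 \left(- \frac{t}{328}\right) = - \frac{t}{164}$)
$P = 54$ ($P = - 8 \left(\frac{1}{4} - 7\right) = \left(-8\right) \left(- \frac{27}{4}\right) = 54$)
$\left(\left(-21 - P\right) 8011 + v{\left(261 \right)}\right) \left(-494389 - 5342\right) = \left(\left(-21 - 54\right) 8011 - \frac{261}{164}\right) \left(-494389 - 5342\right) = \left(\left(-21 - 54\right) 8011 - \frac{261}{164}\right) \left(-499731\right) = \left(\left(-75\right) 8011 - \frac{261}{164}\right) \left(-499731\right) = \left(-600825 - \frac{261}{164}\right) \left(-499731\right) = \left(- \frac{98535561}{164}\right) \left(-499731\right) = \frac{49241274434091}{164}$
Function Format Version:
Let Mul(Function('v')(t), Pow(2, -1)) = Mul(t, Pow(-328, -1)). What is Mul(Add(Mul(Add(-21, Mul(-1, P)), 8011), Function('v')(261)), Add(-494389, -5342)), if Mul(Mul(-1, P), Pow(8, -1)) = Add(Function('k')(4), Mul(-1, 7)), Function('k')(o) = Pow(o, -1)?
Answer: Rational(49241274434091, 164) ≈ 3.0025e+11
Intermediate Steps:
Function('v')(t) = Mul(Rational(-1, 164), t) (Function('v')(t) = Mul(2, Mul(t, Pow(-328, -1))) = Mul(2, Mul(t, Rational(-1, 328))) = Mul(2, Mul(Rational(-1, 328), t)) = Mul(Rational(-1, 164), t))
P = 54 (P = Mul(-8, Add(Pow(4, -1), Mul(-1, 7))) = Mul(-8, Add(Rational(1, 4), -7)) = Mul(-8, Rational(-27, 4)) = 54)
Mul(Add(Mul(Add(-21, Mul(-1, P)), 8011), Function('v')(261)), Add(-494389, -5342)) = Mul(Add(Mul(Add(-21, Mul(-1, 54)), 8011), Mul(Rational(-1, 164), 261)), Add(-494389, -5342)) = Mul(Add(Mul(Add(-21, -54), 8011), Rational(-261, 164)), -499731) = Mul(Add(Mul(-75, 8011), Rational(-261, 164)), -499731) = Mul(Add(-600825, Rational(-261, 164)), -499731) = Mul(Rational(-98535561, 164), -499731) = Rational(49241274434091, 164)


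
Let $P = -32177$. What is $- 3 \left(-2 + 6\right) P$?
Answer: $386124$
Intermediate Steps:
$- 3 \left(-2 + 6\right) P = - 3 \left(-2 + 6\right) \left(-32177\right) = \left(-3\right) 4 \left(-32177\right) = \left(-12\right) \left(-32177\right) = 386124$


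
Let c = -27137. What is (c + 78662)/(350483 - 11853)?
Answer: 10305/67726 ≈ 0.15216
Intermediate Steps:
(c + 78662)/(350483 - 11853) = (-27137 + 78662)/(350483 - 11853) = 51525/338630 = 51525*(1/338630) = 10305/67726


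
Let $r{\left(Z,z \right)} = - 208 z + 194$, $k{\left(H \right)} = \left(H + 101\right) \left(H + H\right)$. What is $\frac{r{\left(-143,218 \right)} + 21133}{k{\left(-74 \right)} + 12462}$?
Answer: $- \frac{24017}{8466} \approx -2.8369$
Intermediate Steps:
$k{\left(H \right)} = 2 H \left(101 + H\right)$ ($k{\left(H \right)} = \left(101 + H\right) 2 H = 2 H \left(101 + H\right)$)
$r{\left(Z,z \right)} = 194 - 208 z$
$\frac{r{\left(-143,218 \right)} + 21133}{k{\left(-74 \right)} + 12462} = \frac{\left(194 - 45344\right) + 21133}{2 \left(-74\right) \left(101 - 74\right) + 12462} = \frac{\left(194 - 45344\right) + 21133}{2 \left(-74\right) 27 + 12462} = \frac{-45150 + 21133}{-3996 + 12462} = - \frac{24017}{8466}$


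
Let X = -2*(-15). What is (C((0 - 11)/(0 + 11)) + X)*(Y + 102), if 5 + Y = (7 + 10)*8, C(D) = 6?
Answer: 8388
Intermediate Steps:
X = 30
Y = 131 (Y = -5 + (7 + 10)*8 = -5 + 17*8 = -5 + 136 = 131)
(C((0 - 11)/(0 + 11)) + X)*(Y + 102) = (6 + 30)*(131 + 102) = 36*233 = 8388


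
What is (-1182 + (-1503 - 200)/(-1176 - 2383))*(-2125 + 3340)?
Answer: -5109117525/3559 ≈ -1.4355e+6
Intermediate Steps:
(-1182 + (-1503 - 200)/(-1176 - 2383))*(-2125 + 3340) = (-1182 - 1703/(-3559))*1215 = (-1182 - 1703*(-1/3559))*1215 = (-1182 + 1703/3559)*1215 = -4205035/3559*1215 = -5109117525/3559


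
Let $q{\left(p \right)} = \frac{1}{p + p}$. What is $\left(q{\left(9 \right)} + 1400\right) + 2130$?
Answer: $\frac{63541}{18} \approx 3530.1$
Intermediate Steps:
$q{\left(p \right)} = \frac{1}{2 p}$
$\left(q{\left(9 \right)} + 1400\right) + 2130 = \left(\frac{1}{2 \cdot 9} + 1400\right) + 2130 = \left(\frac{1}{2} \cdot \frac{1}{9} + 1400\right) + 2130 = \left(\frac{1}{18} + 1400\right) + 2130 = \frac{25201}{18} + 2130 = \frac{63541}{18}$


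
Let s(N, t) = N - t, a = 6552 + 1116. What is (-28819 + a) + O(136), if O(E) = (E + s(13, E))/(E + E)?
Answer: -5753059/272 ≈ -21151.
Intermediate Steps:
a = 7668
O(E) = 13/(2*E) (O(E) = (E + (13 - E))/(E + E) = 13/((2*E)) = 13*(1/(2*E)) = 13/(2*E))
(-28819 + a) + O(136) = (-28819 + 7668) + (13/2)/136 = -21151 + (13/2)*(1/136) = -21151 + 13/272 = -5753059/272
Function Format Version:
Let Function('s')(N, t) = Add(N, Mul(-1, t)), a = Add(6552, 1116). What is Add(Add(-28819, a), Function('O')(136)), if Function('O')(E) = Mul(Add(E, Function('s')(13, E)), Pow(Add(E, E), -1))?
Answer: Rational(-5753059, 272) ≈ -21151.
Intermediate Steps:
a = 7668
Function('O')(E) = Mul(Rational(13, 2), Pow(E, -1)) (Function('O')(E) = Mul(Add(E, Add(13, Mul(-1, E))), Pow(Add(E, E), -1)) = Mul(13, Pow(Mul(2, E), -1)) = Mul(13, Mul(Rational(1, 2), Pow(E, -1))) = Mul(Rational(13, 2), Pow(E, -1)))
Add(Add(-28819, a), Function('O')(136)) = Add(Add(-28819, 7668), Mul(Rational(13, 2), Pow(136, -1))) = Add(-21151, Mul(Rational(13, 2), Rational(1, 136))) = Add(-21151, Rational(13, 272)) = Rational(-5753059, 272)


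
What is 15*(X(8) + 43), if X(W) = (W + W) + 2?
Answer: 915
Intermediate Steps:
X(W) = 2 + 2*W (X(W) = 2*W + 2 = 2 + 2*W)
15*(X(8) + 43) = 15*((2 + 2*8) + 43) = 15*((2 + 16) + 43) = 15*(18 + 43) = 15*61 = 915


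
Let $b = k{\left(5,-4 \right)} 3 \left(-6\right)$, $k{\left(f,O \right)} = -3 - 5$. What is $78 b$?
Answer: $11232$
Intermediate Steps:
$k{\left(f,O \right)} = -8$ ($k{\left(f,O \right)} = -3 - 5 = -8$)
$b = 144$ ($b = \left(-8\right) 3 \left(-6\right) = \left(-24\right) \left(-6\right) = 144$)
$78 b = 78 \cdot 144 = 11232$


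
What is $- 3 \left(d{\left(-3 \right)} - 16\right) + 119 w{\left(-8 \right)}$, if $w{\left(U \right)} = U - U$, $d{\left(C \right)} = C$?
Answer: $57$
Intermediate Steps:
$w{\left(U \right)} = 0$
$- 3 \left(d{\left(-3 \right)} - 16\right) + 119 w{\left(-8 \right)} = - 3 \left(-3 - 16\right) + 119 \cdot 0 = \left(-3\right) \left(-19\right) + 0 = 57 + 0 = 57$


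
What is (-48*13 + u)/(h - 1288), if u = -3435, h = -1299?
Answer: 4059/2587 ≈ 1.5690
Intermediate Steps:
(-48*13 + u)/(h - 1288) = (-48*13 - 3435)/(-1299 - 1288) = (-624 - 3435)/(-2587) = -4059*(-1/2587) = 4059/2587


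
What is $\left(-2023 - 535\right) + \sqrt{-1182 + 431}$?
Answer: $-2558 + i \sqrt{751} \approx -2558.0 + 27.404 i$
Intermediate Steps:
$\left(-2023 - 535\right) + \sqrt{-1182 + 431} = -2558 + \sqrt{-751} = -2558 + i \sqrt{751}$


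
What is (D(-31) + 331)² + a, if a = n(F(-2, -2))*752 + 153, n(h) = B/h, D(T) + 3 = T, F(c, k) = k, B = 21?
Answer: 80466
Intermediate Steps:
D(T) = -3 + T
n(h) = 21/h
a = -7743 (a = (21/(-2))*752 + 153 = (21*(-½))*752 + 153 = -21/2*752 + 153 = -7896 + 153 = -7743)
(D(-31) + 331)² + a = ((-3 - 31) + 331)² - 7743 = (-34 + 331)² - 7743 = 297² - 7743 = 88209 - 7743 = 80466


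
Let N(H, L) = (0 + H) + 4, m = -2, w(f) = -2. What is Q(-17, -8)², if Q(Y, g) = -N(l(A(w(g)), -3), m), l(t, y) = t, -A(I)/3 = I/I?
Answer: 1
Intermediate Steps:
A(I) = -3 (A(I) = -3*I/I = -3*1 = -3)
N(H, L) = 4 + H (N(H, L) = H + 4 = 4 + H)
Q(Y, g) = -1 (Q(Y, g) = -(4 - 3) = -1*1 = -1)
Q(-17, -8)² = (-1)² = 1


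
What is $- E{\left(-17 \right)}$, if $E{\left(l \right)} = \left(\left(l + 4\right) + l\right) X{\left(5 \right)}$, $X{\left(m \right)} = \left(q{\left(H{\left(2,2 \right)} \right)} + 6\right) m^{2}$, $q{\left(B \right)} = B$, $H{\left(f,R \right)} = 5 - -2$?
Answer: $9750$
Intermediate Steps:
$H{\left(f,R \right)} = 7$ ($H{\left(f,R \right)} = 5 + 2 = 7$)
$X{\left(m \right)} = 13 m^{2}$ ($X{\left(m \right)} = \left(7 + 6\right) m^{2} = 13 m^{2}$)
$E{\left(l \right)} = 1300 + 650 l$ ($E{\left(l \right)} = \left(\left(l + 4\right) + l\right) 13 \cdot 5^{2} = \left(\left(4 + l\right) + l\right) 13 \cdot 25 = \left(4 + 2 l\right) 325 = 1300 + 650 l$)
$- E{\left(-17 \right)} = - (1300 + 650 \left(-17\right)) = - (1300 - 11050) = \left(-1\right) \left(-9750\right) = 9750$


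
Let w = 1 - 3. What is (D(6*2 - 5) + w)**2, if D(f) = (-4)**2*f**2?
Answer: 611524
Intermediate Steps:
D(f) = 16*f**2
w = -2
(D(6*2 - 5) + w)**2 = (16*(6*2 - 5)**2 - 2)**2 = (16*(12 - 5)**2 - 2)**2 = (16*7**2 - 2)**2 = (16*49 - 2)**2 = (784 - 2)**2 = 782**2 = 611524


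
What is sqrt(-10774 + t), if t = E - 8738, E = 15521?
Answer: I*sqrt(3991) ≈ 63.174*I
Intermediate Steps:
t = 6783 (t = 15521 - 8738 = 6783)
sqrt(-10774 + t) = sqrt(-10774 + 6783) = sqrt(-3991) = I*sqrt(3991)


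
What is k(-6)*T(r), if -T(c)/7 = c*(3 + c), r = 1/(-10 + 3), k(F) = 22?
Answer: 440/7 ≈ 62.857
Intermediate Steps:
r = -⅐ (r = 1/(-7) = -⅐ ≈ -0.14286)
T(c) = -7*c*(3 + c)
k(-6)*T(r) = 22*(-7*(-⅐)*(3 - ⅐)) = 22*(-7*(-⅐)*20/7) = 22*(20/7) = 440/7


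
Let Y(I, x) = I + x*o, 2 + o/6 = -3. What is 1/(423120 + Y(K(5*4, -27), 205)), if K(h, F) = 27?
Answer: 1/416997 ≈ 2.3981e-6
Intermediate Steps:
o = -30 (o = -12 + 6*(-3) = -12 - 18 = -30)
Y(I, x) = I - 30*x (Y(I, x) = I + x*(-30) = I - 30*x)
1/(423120 + Y(K(5*4, -27), 205)) = 1/(423120 + (27 - 30*205)) = 1/(423120 + (27 - 6150)) = 1/(423120 - 6123) = 1/416997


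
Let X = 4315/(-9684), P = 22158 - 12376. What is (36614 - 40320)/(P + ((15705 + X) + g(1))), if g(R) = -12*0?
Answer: -35888904/246811793 ≈ -0.14541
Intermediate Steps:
g(R) = 0
P = 9782
X = -4315/9684 (X = 4315*(-1/9684) = -4315/9684 ≈ -0.44558)
(36614 - 40320)/(P + ((15705 + X) + g(1))) = (36614 - 40320)/(9782 + ((15705 - 4315/9684) + 0)) = -3706/(9782 + (152082905/9684 + 0)) = -3706/(9782 + 152082905/9684) = -3706/246811793/9684 = -3706*9684/246811793 = -35888904/246811793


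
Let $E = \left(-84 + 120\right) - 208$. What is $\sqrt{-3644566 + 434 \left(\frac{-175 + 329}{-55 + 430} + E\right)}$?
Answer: $\frac{i \sqrt{20919576210}}{75} \approx 1928.5 i$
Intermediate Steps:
$E = -172$ ($E = 36 - 208 = -172$)
$\sqrt{-3644566 + 434 \left(\frac{-175 + 329}{-55 + 430} + E\right)} = \sqrt{-3644566 + 434 \left(\frac{-175 + 329}{-55 + 430} - 172\right)} = \sqrt{-3644566 + 434 \left(\frac{154}{375} - 172\right)} = \sqrt{-3644566 + 434 \left(- \frac{64346}{375}\right)} = \sqrt{-3644566 - \frac{27926164}{375}} = \sqrt{- \frac{1394638414}{375}} = \frac{i \sqrt{20919576210}}{75}$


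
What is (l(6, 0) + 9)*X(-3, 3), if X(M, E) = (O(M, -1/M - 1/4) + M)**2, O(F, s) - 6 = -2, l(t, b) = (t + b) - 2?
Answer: 13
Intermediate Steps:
l(t, b) = -2 + b + t (l(t, b) = (b + t) - 2 = -2 + b + t)
O(F, s) = 4 (O(F, s) = 6 - 2 = 4)
X(M, E) = (4 + M)**2
(l(6, 0) + 9)*X(-3, 3) = ((-2 + 0 + 6) + 9)*(4 - 3)**2 = (4 + 9)*1**2 = 13*1 = 13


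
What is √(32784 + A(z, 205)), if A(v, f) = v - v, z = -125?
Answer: 4*√2049 ≈ 181.06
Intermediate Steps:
A(v, f) = 0
√(32784 + A(z, 205)) = √(32784 + 0) = √32784 = 4*√2049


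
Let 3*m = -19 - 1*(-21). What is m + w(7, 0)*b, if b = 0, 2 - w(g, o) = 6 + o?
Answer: ⅔ ≈ 0.66667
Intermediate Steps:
w(g, o) = -4 - o (w(g, o) = 2 - (6 + o) = 2 + (-6 - o) = -4 - o)
m = ⅔ (m = (-19 - 1*(-21))/3 = (-19 + 21)/3 = (⅓)*2 = ⅔ ≈ 0.66667)
m + w(7, 0)*b = ⅔ + (-4 - 1*0)*0 = ⅔ + (-4 + 0)*0 = ⅔ - 4*0 = ⅔ + 0 = ⅔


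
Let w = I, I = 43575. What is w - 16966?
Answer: 26609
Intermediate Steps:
w = 43575
w - 16966 = 43575 - 16966 = 26609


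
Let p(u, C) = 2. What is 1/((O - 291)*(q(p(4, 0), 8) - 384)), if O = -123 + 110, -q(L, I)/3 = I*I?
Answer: 1/175104 ≈ 5.7109e-6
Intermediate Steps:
q(L, I) = -3*I² (q(L, I) = -3*I*I = -3*I²)
O = -13
1/((O - 291)*(q(p(4, 0), 8) - 384)) = 1/((-13 - 291)*(-3*8² - 384)) = 1/(-304*(-3*64 - 384)) = 1/(-304*(-192 - 384)) = 1/(-304*(-576)) = 1/175104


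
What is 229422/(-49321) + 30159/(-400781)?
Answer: -93435450621/19766919701 ≈ -4.7269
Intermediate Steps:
229422/(-49321) + 30159/(-400781) = 229422*(-1/49321) + 30159*(-1/400781) = -229422/49321 - 30159/400781 = -93435450621/19766919701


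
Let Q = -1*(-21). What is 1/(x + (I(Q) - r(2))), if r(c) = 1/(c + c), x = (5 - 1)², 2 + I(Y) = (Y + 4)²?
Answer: 4/2555 ≈ 0.0015656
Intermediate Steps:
Q = 21
I(Y) = -2 + (4 + Y)² (I(Y) = -2 + (Y + 4)² = -2 + (4 + Y)²)
x = 16 (x = 4² = 16)
r(c) = 1/(2*c)
1/(x + (I(Q) - r(2))) = 1/(16 + ((-2 + (4 + 21)²) - 1/(2*2))) = 1/(16 + ((-2 + 25²) - 1/(2*2))) = 1/(16 + ((-2 + 625) - 1*¼)) = 1/(16 + (623 - ¼)) = 1/(16 + 2491/4) = 1/(2555/4) = 4/2555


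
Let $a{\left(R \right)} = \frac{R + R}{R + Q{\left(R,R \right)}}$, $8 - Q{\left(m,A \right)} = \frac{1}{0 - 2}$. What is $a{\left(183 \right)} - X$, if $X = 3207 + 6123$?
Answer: $- \frac{3572658}{383} \approx -9328.1$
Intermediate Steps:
$X = 9330$
$Q{\left(m,A \right)} = \frac{17}{2}$ ($Q{\left(m,A \right)} = 8 - \frac{1}{0 - 2} = 8 - \frac{1}{-2} = 8 - - \frac{1}{2} = 8 + \frac{1}{2} = \frac{17}{2}$)
$a{\left(R \right)} = \frac{2 R}{\frac{17}{2} + R}$ ($a{\left(R \right)} = \frac{R + R}{R + \frac{17}{2}} = \frac{2 R}{\frac{17}{2} + R}$)
$a{\left(183 \right)} - X = 4 \cdot 183 \frac{1}{17 + 2 \cdot 183} - 9330 = 4 \cdot 183 \frac{1}{17 + 366} - 9330 = 4 \cdot 183 \cdot \frac{1}{383} - 9330 = \frac{732}{383} - 9330 = - \frac{3572658}{383}$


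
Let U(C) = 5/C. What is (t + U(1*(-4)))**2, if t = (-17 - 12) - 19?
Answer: 38809/16 ≈ 2425.6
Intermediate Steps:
t = -48 (t = -29 - 19 = -48)
(t + U(1*(-4)))**2 = (-48 + 5/((1*(-4))))**2 = (-48 + 5/(-4))**2 = (-48 + 5*(-1/4))**2 = (-48 - 5/4)**2 = (-197/4)**2 = 38809/16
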